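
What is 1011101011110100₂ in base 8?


Group into 3-bit groups: 001011101011110100
  001 = 1
  011 = 3
  101 = 5
  011 = 3
  110 = 6
  100 = 4
= 0o135364


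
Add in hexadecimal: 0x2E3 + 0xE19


Align and add column by column (LSB to MSB, each column mod 16 with carry):
  02E3
+ 0E19
  ----
  col 0: 3(3) + 9(9) + 0 (carry in) = 12 → C(12), carry out 0
  col 1: E(14) + 1(1) + 0 (carry in) = 15 → F(15), carry out 0
  col 2: 2(2) + E(14) + 0 (carry in) = 16 → 0(0), carry out 1
  col 3: 0(0) + 0(0) + 1 (carry in) = 1 → 1(1), carry out 0
Reading digits MSB→LSB: 10FC
Strip leading zeros: 10FC
= 0x10FC


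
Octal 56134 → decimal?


Positional values:
Position 0: 4 × 8^0 = 4
Position 1: 3 × 8^1 = 24
Position 2: 1 × 8^2 = 64
Position 3: 6 × 8^3 = 3072
Position 4: 5 × 8^4 = 20480
Sum = 4 + 24 + 64 + 3072 + 20480
= 23644


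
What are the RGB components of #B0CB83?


Hex: #B0CB83
R = B0₁₆ = 176
G = CB₁₆ = 203
B = 83₁₆ = 131
= RGB(176, 203, 131)


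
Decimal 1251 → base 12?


Divide by 12 repeatedly:
1251 ÷ 12 = 104 remainder 3
104 ÷ 12 = 8 remainder 8
8 ÷ 12 = 0 remainder 8
Reading remainders bottom-up:
= 883


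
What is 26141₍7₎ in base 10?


Positional values (base 7):
  1 × 7^0 = 1 × 1 = 1
  4 × 7^1 = 4 × 7 = 28
  1 × 7^2 = 1 × 49 = 49
  6 × 7^3 = 6 × 343 = 2058
  2 × 7^4 = 2 × 2401 = 4802
Sum = 1 + 28 + 49 + 2058 + 4802
= 6938


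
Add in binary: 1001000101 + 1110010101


Align and add column by column (LSB to MSB, carry propagating):
  01001000101
+ 01110010101
  -----------
  col 0: 1 + 1 + 0 (carry in) = 2 → bit 0, carry out 1
  col 1: 0 + 0 + 1 (carry in) = 1 → bit 1, carry out 0
  col 2: 1 + 1 + 0 (carry in) = 2 → bit 0, carry out 1
  col 3: 0 + 0 + 1 (carry in) = 1 → bit 1, carry out 0
  col 4: 0 + 1 + 0 (carry in) = 1 → bit 1, carry out 0
  col 5: 0 + 0 + 0 (carry in) = 0 → bit 0, carry out 0
  col 6: 1 + 0 + 0 (carry in) = 1 → bit 1, carry out 0
  col 7: 0 + 1 + 0 (carry in) = 1 → bit 1, carry out 0
  col 8: 0 + 1 + 0 (carry in) = 1 → bit 1, carry out 0
  col 9: 1 + 1 + 0 (carry in) = 2 → bit 0, carry out 1
  col 10: 0 + 0 + 1 (carry in) = 1 → bit 1, carry out 0
Reading bits MSB→LSB: 10111011010
Strip leading zeros: 10111011010
= 10111011010


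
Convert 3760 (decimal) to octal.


Divide by 8 repeatedly:
3760 ÷ 8 = 470 remainder 0
470 ÷ 8 = 58 remainder 6
58 ÷ 8 = 7 remainder 2
7 ÷ 8 = 0 remainder 7
Reading remainders bottom-up:
= 0o7260


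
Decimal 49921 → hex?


Divide by 16 repeatedly:
49921 ÷ 16 = 3120 remainder 1 (1)
3120 ÷ 16 = 195 remainder 0 (0)
195 ÷ 16 = 12 remainder 3 (3)
12 ÷ 16 = 0 remainder 12 (C)
Reading remainders bottom-up:
= 0xC301


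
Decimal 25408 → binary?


Divide by 2 repeatedly:
25408 ÷ 2 = 12704 remainder 0
12704 ÷ 2 = 6352 remainder 0
6352 ÷ 2 = 3176 remainder 0
3176 ÷ 2 = 1588 remainder 0
1588 ÷ 2 = 794 remainder 0
794 ÷ 2 = 397 remainder 0
397 ÷ 2 = 198 remainder 1
198 ÷ 2 = 99 remainder 0
99 ÷ 2 = 49 remainder 1
49 ÷ 2 = 24 remainder 1
24 ÷ 2 = 12 remainder 0
12 ÷ 2 = 6 remainder 0
6 ÷ 2 = 3 remainder 0
3 ÷ 2 = 1 remainder 1
1 ÷ 2 = 0 remainder 1
Reading remainders bottom-up:
= 110001101000000


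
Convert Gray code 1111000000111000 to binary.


Gray code: 1111000000111000
MSB stays the same: 1
Each subsequent bit = prev_binary XOR current_gray:
  B[1] = 1 XOR 1 = 0
  B[2] = 0 XOR 1 = 1
  B[3] = 1 XOR 1 = 0
  B[4] = 0 XOR 0 = 0
  B[5] = 0 XOR 0 = 0
  B[6] = 0 XOR 0 = 0
  B[7] = 0 XOR 0 = 0
  B[8] = 0 XOR 0 = 0
  B[9] = 0 XOR 0 = 0
  B[10] = 0 XOR 1 = 1
  B[11] = 1 XOR 1 = 0
  B[12] = 0 XOR 1 = 1
  B[13] = 1 XOR 0 = 1
  B[14] = 1 XOR 0 = 1
  B[15] = 1 XOR 0 = 1
= 1010000000101111 (41007 decimal)


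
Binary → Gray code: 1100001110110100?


Binary: 1100001110110100
Gray code: G = B XOR (B >> 1)
B >> 1 = 0110000111011010
1100001110110100 XOR 0110000111011010:
  1 XOR 0 = 1
  1 XOR 1 = 0
  0 XOR 1 = 1
  0 XOR 0 = 0
  0 XOR 0 = 0
  0 XOR 0 = 0
  1 XOR 0 = 1
  1 XOR 1 = 0
  1 XOR 1 = 0
  0 XOR 1 = 1
  1 XOR 0 = 1
  1 XOR 1 = 0
  0 XOR 1 = 1
  1 XOR 0 = 1
  0 XOR 1 = 1
  0 XOR 0 = 0
= 1010001001101110


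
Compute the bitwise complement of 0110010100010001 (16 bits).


Original: 0110010100010001
Invert all bits:
  bit 0: 0 → 1
  bit 1: 1 → 0
  bit 2: 1 → 0
  bit 3: 0 → 1
  bit 4: 0 → 1
  bit 5: 1 → 0
  bit 6: 0 → 1
  bit 7: 1 → 0
  bit 8: 0 → 1
  bit 9: 0 → 1
  bit 10: 0 → 1
  bit 11: 1 → 0
  bit 12: 0 → 1
  bit 13: 0 → 1
  bit 14: 0 → 1
  bit 15: 1 → 0
= 1001101011101110


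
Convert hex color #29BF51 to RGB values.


Hex: #29BF51
R = 29₁₆ = 41
G = BF₁₆ = 191
B = 51₁₆ = 81
= RGB(41, 191, 81)


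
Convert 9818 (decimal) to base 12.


Divide by 12 repeatedly:
9818 ÷ 12 = 818 remainder 2
818 ÷ 12 = 68 remainder 2
68 ÷ 12 = 5 remainder 8
5 ÷ 12 = 0 remainder 5
Reading remainders bottom-up:
= 5822


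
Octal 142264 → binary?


Each octal digit → 3 binary bits:
  1 = 001
  4 = 100
  2 = 010
  2 = 010
  6 = 110
  4 = 100
Concatenate: 001 100 010 010 110 100
= 001100010010110100


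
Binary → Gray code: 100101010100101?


Binary: 100101010100101
Gray code: G = B XOR (B >> 1)
B >> 1 = 010010101010010
100101010100101 XOR 010010101010010:
  1 XOR 0 = 1
  0 XOR 1 = 1
  0 XOR 0 = 0
  1 XOR 0 = 1
  0 XOR 1 = 1
  1 XOR 0 = 1
  0 XOR 1 = 1
  1 XOR 0 = 1
  0 XOR 1 = 1
  1 XOR 0 = 1
  0 XOR 1 = 1
  0 XOR 0 = 0
  1 XOR 0 = 1
  0 XOR 1 = 1
  1 XOR 0 = 1
= 110111111110111


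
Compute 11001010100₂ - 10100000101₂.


Align and subtract column by column (LSB to MSB, borrowing when needed):
  11001010100
- 10100000101
  -----------
  col 0: (0 - 0 borrow-in) - 1 → borrow from next column: (0+2) - 1 = 1, borrow out 1
  col 1: (0 - 1 borrow-in) - 0 → borrow from next column: (-1+2) - 0 = 1, borrow out 1
  col 2: (1 - 1 borrow-in) - 1 → borrow from next column: (0+2) - 1 = 1, borrow out 1
  col 3: (0 - 1 borrow-in) - 0 → borrow from next column: (-1+2) - 0 = 1, borrow out 1
  col 4: (1 - 1 borrow-in) - 0 → 0 - 0 = 0, borrow out 0
  col 5: (0 - 0 borrow-in) - 0 → 0 - 0 = 0, borrow out 0
  col 6: (1 - 0 borrow-in) - 0 → 1 - 0 = 1, borrow out 0
  col 7: (0 - 0 borrow-in) - 0 → 0 - 0 = 0, borrow out 0
  col 8: (0 - 0 borrow-in) - 1 → borrow from next column: (0+2) - 1 = 1, borrow out 1
  col 9: (1 - 1 borrow-in) - 0 → 0 - 0 = 0, borrow out 0
  col 10: (1 - 0 borrow-in) - 1 → 1 - 1 = 0, borrow out 0
Reading bits MSB→LSB: 00101001111
Strip leading zeros: 101001111
= 101001111


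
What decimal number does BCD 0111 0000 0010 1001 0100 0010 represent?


Each 4-bit group → digit:
  0111 → 7
  0000 → 0
  0010 → 2
  1001 → 9
  0100 → 4
  0010 → 2
= 702942


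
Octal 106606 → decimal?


Positional values:
Position 0: 6 × 8^0 = 6
Position 1: 0 × 8^1 = 0
Position 2: 6 × 8^2 = 384
Position 3: 6 × 8^3 = 3072
Position 4: 0 × 8^4 = 0
Position 5: 1 × 8^5 = 32768
Sum = 6 + 0 + 384 + 3072 + 0 + 32768
= 36230


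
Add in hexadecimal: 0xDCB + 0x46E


Align and add column by column (LSB to MSB, each column mod 16 with carry):
  0DCB
+ 046E
  ----
  col 0: B(11) + E(14) + 0 (carry in) = 25 → 9(9), carry out 1
  col 1: C(12) + 6(6) + 1 (carry in) = 19 → 3(3), carry out 1
  col 2: D(13) + 4(4) + 1 (carry in) = 18 → 2(2), carry out 1
  col 3: 0(0) + 0(0) + 1 (carry in) = 1 → 1(1), carry out 0
Reading digits MSB→LSB: 1239
Strip leading zeros: 1239
= 0x1239


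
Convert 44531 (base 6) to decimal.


Positional values (base 6):
  1 × 6^0 = 1 × 1 = 1
  3 × 6^1 = 3 × 6 = 18
  5 × 6^2 = 5 × 36 = 180
  4 × 6^3 = 4 × 216 = 864
  4 × 6^4 = 4 × 1296 = 5184
Sum = 1 + 18 + 180 + 864 + 5184
= 6247


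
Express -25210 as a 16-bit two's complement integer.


Original: 0110001001111010
Step 1 - Invert all bits: 1001110110000101
Step 2 - Add 1: 1001110110000101 + 1
= 1001110110000110 (represents -25210)


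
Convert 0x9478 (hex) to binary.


Each hex digit → 4 binary bits:
  9 = 1001
  4 = 0100
  7 = 0111
  8 = 1000
Concatenate: 1001 0100 0111 1000
= 1001010001111000


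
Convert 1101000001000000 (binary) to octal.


Group into 3-bit groups: 001101000001000000
  001 = 1
  101 = 5
  000 = 0
  001 = 1
  000 = 0
  000 = 0
= 0o150100


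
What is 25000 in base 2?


Divide by 2 repeatedly:
25000 ÷ 2 = 12500 remainder 0
12500 ÷ 2 = 6250 remainder 0
6250 ÷ 2 = 3125 remainder 0
3125 ÷ 2 = 1562 remainder 1
1562 ÷ 2 = 781 remainder 0
781 ÷ 2 = 390 remainder 1
390 ÷ 2 = 195 remainder 0
195 ÷ 2 = 97 remainder 1
97 ÷ 2 = 48 remainder 1
48 ÷ 2 = 24 remainder 0
24 ÷ 2 = 12 remainder 0
12 ÷ 2 = 6 remainder 0
6 ÷ 2 = 3 remainder 0
3 ÷ 2 = 1 remainder 1
1 ÷ 2 = 0 remainder 1
Reading remainders bottom-up:
= 110000110101000


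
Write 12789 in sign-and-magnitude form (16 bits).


Sign bit: 0 (positive)
Magnitude: 12789 = 011000111110101
= 0011000111110101


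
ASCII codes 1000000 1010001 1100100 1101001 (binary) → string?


Codes (binary): 1000000 1010001 1100100 1101001
Per-code ASCII lookup:
  1000000 = 64  (special character) → '@'
  1010001 = 81  (range 65-90: uppercase, 81 - 65 = 16) → 'Q'
  1100100 = 100  (range 97-122: lowercase, 100 - 97 = 3) → 'd'
  1101001 = 105  (range 97-122: lowercase, 105 - 97 = 8) → 'i'
= '@Qdi'


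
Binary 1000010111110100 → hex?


Group into 4-bit nibbles: 1000010111110100
  1000 = 8
  0101 = 5
  1111 = F
  0100 = 4
= 0x85F4


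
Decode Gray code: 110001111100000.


Gray code: 110001111100000
MSB stays the same: 1
Each subsequent bit = prev_binary XOR current_gray:
  B[1] = 1 XOR 1 = 0
  B[2] = 0 XOR 0 = 0
  B[3] = 0 XOR 0 = 0
  B[4] = 0 XOR 0 = 0
  B[5] = 0 XOR 1 = 1
  B[6] = 1 XOR 1 = 0
  B[7] = 0 XOR 1 = 1
  B[8] = 1 XOR 1 = 0
  B[9] = 0 XOR 1 = 1
  B[10] = 1 XOR 0 = 1
  B[11] = 1 XOR 0 = 1
  B[12] = 1 XOR 0 = 1
  B[13] = 1 XOR 0 = 1
  B[14] = 1 XOR 0 = 1
= 100001010111111 (17087 decimal)


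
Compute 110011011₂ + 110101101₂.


Align and add column by column (LSB to MSB, carry propagating):
  0110011011
+ 0110101101
  ----------
  col 0: 1 + 1 + 0 (carry in) = 2 → bit 0, carry out 1
  col 1: 1 + 0 + 1 (carry in) = 2 → bit 0, carry out 1
  col 2: 0 + 1 + 1 (carry in) = 2 → bit 0, carry out 1
  col 3: 1 + 1 + 1 (carry in) = 3 → bit 1, carry out 1
  col 4: 1 + 0 + 1 (carry in) = 2 → bit 0, carry out 1
  col 5: 0 + 1 + 1 (carry in) = 2 → bit 0, carry out 1
  col 6: 0 + 0 + 1 (carry in) = 1 → bit 1, carry out 0
  col 7: 1 + 1 + 0 (carry in) = 2 → bit 0, carry out 1
  col 8: 1 + 1 + 1 (carry in) = 3 → bit 1, carry out 1
  col 9: 0 + 0 + 1 (carry in) = 1 → bit 1, carry out 0
Reading bits MSB→LSB: 1101001000
Strip leading zeros: 1101001000
= 1101001000


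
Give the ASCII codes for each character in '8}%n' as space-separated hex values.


String: '8}%n'  (4 characters)
Per-character ASCII lookup:
  '8': digits start at 48: '8' = 48 + 8 = 56 → 0x38
  '}': special character: '}' = 125 → 0x7D
  '%': special character: '%' = 37 → 0x25
  'n': lowercase starts at 97: 'n' = 97 + 13 = 110 → 0x6E
= 0x38 0x7D 0x25 0x6E


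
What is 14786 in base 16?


Divide by 16 repeatedly:
14786 ÷ 16 = 924 remainder 2 (2)
924 ÷ 16 = 57 remainder 12 (C)
57 ÷ 16 = 3 remainder 9 (9)
3 ÷ 16 = 0 remainder 3 (3)
Reading remainders bottom-up:
= 0x39C2


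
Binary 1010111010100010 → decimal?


Positional values:
Bit 1: 1 × 2^1 = 2
Bit 5: 1 × 2^5 = 32
Bit 7: 1 × 2^7 = 128
Bit 9: 1 × 2^9 = 512
Bit 10: 1 × 2^10 = 1024
Bit 11: 1 × 2^11 = 2048
Bit 13: 1 × 2^13 = 8192
Bit 15: 1 × 2^15 = 32768
Sum = 2 + 32 + 128 + 512 + 1024 + 2048 + 8192 + 32768
= 44706


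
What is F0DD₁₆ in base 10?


Positional values:
Position 0: D × 16^0 = 13 × 1 = 13
Position 1: D × 16^1 = 13 × 16 = 208
Position 2: 0 × 16^2 = 0 × 256 = 0
Position 3: F × 16^3 = 15 × 4096 = 61440
Sum = 13 + 208 + 0 + 61440
= 61661


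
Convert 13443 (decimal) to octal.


Divide by 8 repeatedly:
13443 ÷ 8 = 1680 remainder 3
1680 ÷ 8 = 210 remainder 0
210 ÷ 8 = 26 remainder 2
26 ÷ 8 = 3 remainder 2
3 ÷ 8 = 0 remainder 3
Reading remainders bottom-up:
= 0o32203


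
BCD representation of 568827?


Each digit → 4-bit binary:
  5 → 0101
  6 → 0110
  8 → 1000
  8 → 1000
  2 → 0010
  7 → 0111
= 0101 0110 1000 1000 0010 0111


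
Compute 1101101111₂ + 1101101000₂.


Align and add column by column (LSB to MSB, carry propagating):
  01101101111
+ 01101101000
  -----------
  col 0: 1 + 0 + 0 (carry in) = 1 → bit 1, carry out 0
  col 1: 1 + 0 + 0 (carry in) = 1 → bit 1, carry out 0
  col 2: 1 + 0 + 0 (carry in) = 1 → bit 1, carry out 0
  col 3: 1 + 1 + 0 (carry in) = 2 → bit 0, carry out 1
  col 4: 0 + 0 + 1 (carry in) = 1 → bit 1, carry out 0
  col 5: 1 + 1 + 0 (carry in) = 2 → bit 0, carry out 1
  col 6: 1 + 1 + 1 (carry in) = 3 → bit 1, carry out 1
  col 7: 0 + 0 + 1 (carry in) = 1 → bit 1, carry out 0
  col 8: 1 + 1 + 0 (carry in) = 2 → bit 0, carry out 1
  col 9: 1 + 1 + 1 (carry in) = 3 → bit 1, carry out 1
  col 10: 0 + 0 + 1 (carry in) = 1 → bit 1, carry out 0
Reading bits MSB→LSB: 11011010111
Strip leading zeros: 11011010111
= 11011010111


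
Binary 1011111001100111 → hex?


Group into 4-bit nibbles: 1011111001100111
  1011 = B
  1110 = E
  0110 = 6
  0111 = 7
= 0xBE67


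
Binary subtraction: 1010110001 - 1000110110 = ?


Align and subtract column by column (LSB to MSB, borrowing when needed):
  1010110001
- 1000110110
  ----------
  col 0: (1 - 0 borrow-in) - 0 → 1 - 0 = 1, borrow out 0
  col 1: (0 - 0 borrow-in) - 1 → borrow from next column: (0+2) - 1 = 1, borrow out 1
  col 2: (0 - 1 borrow-in) - 1 → borrow from next column: (-1+2) - 1 = 0, borrow out 1
  col 3: (0 - 1 borrow-in) - 0 → borrow from next column: (-1+2) - 0 = 1, borrow out 1
  col 4: (1 - 1 borrow-in) - 1 → borrow from next column: (0+2) - 1 = 1, borrow out 1
  col 5: (1 - 1 borrow-in) - 1 → borrow from next column: (0+2) - 1 = 1, borrow out 1
  col 6: (0 - 1 borrow-in) - 0 → borrow from next column: (-1+2) - 0 = 1, borrow out 1
  col 7: (1 - 1 borrow-in) - 0 → 0 - 0 = 0, borrow out 0
  col 8: (0 - 0 borrow-in) - 0 → 0 - 0 = 0, borrow out 0
  col 9: (1 - 0 borrow-in) - 1 → 1 - 1 = 0, borrow out 0
Reading bits MSB→LSB: 0001111011
Strip leading zeros: 1111011
= 1111011


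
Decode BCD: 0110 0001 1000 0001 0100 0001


Each 4-bit group → digit:
  0110 → 6
  0001 → 1
  1000 → 8
  0001 → 1
  0100 → 4
  0001 → 1
= 618141


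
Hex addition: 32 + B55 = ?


Align and add column by column (LSB to MSB, each column mod 16 with carry):
  0032
+ 0B55
  ----
  col 0: 2(2) + 5(5) + 0 (carry in) = 7 → 7(7), carry out 0
  col 1: 3(3) + 5(5) + 0 (carry in) = 8 → 8(8), carry out 0
  col 2: 0(0) + B(11) + 0 (carry in) = 11 → B(11), carry out 0
  col 3: 0(0) + 0(0) + 0 (carry in) = 0 → 0(0), carry out 0
Reading digits MSB→LSB: 0B87
Strip leading zeros: B87
= 0xB87


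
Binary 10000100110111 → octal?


Group into 3-bit groups: 010000100110111
  010 = 2
  000 = 0
  100 = 4
  110 = 6
  111 = 7
= 0o20467


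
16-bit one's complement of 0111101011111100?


Original: 0111101011111100
Invert all bits:
  bit 0: 0 → 1
  bit 1: 1 → 0
  bit 2: 1 → 0
  bit 3: 1 → 0
  bit 4: 1 → 0
  bit 5: 0 → 1
  bit 6: 1 → 0
  bit 7: 0 → 1
  bit 8: 1 → 0
  bit 9: 1 → 0
  bit 10: 1 → 0
  bit 11: 1 → 0
  bit 12: 1 → 0
  bit 13: 1 → 0
  bit 14: 0 → 1
  bit 15: 0 → 1
= 1000010100000011


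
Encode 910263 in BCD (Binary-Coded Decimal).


Each digit → 4-bit binary:
  9 → 1001
  1 → 0001
  0 → 0000
  2 → 0010
  6 → 0110
  3 → 0011
= 1001 0001 0000 0010 0110 0011


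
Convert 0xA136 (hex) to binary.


Each hex digit → 4 binary bits:
  A = 1010
  1 = 0001
  3 = 0011
  6 = 0110
Concatenate: 1010 0001 0011 0110
= 1010000100110110


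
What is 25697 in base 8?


Divide by 8 repeatedly:
25697 ÷ 8 = 3212 remainder 1
3212 ÷ 8 = 401 remainder 4
401 ÷ 8 = 50 remainder 1
50 ÷ 8 = 6 remainder 2
6 ÷ 8 = 0 remainder 6
Reading remainders bottom-up:
= 0o62141


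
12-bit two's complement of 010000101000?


Original: 010000101000
Step 1 - Invert all bits: 101111010111
Step 2 - Add 1: 101111010111 + 1
= 101111011000 (represents -1064)


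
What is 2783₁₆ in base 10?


Positional values:
Position 0: 3 × 16^0 = 3 × 1 = 3
Position 1: 8 × 16^1 = 8 × 16 = 128
Position 2: 7 × 16^2 = 7 × 256 = 1792
Position 3: 2 × 16^3 = 2 × 4096 = 8192
Sum = 3 + 128 + 1792 + 8192
= 10115


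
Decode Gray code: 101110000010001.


Gray code: 101110000010001
MSB stays the same: 1
Each subsequent bit = prev_binary XOR current_gray:
  B[1] = 1 XOR 0 = 1
  B[2] = 1 XOR 1 = 0
  B[3] = 0 XOR 1 = 1
  B[4] = 1 XOR 1 = 0
  B[5] = 0 XOR 0 = 0
  B[6] = 0 XOR 0 = 0
  B[7] = 0 XOR 0 = 0
  B[8] = 0 XOR 0 = 0
  B[9] = 0 XOR 0 = 0
  B[10] = 0 XOR 1 = 1
  B[11] = 1 XOR 0 = 1
  B[12] = 1 XOR 0 = 1
  B[13] = 1 XOR 0 = 1
  B[14] = 1 XOR 1 = 0
= 110100000011110 (26654 decimal)


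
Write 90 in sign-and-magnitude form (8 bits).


Sign bit: 0 (positive)
Magnitude: 90 = 1011010
= 01011010


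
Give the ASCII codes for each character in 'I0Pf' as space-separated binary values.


String: 'I0Pf'  (4 characters)
Per-character ASCII lookup:
  'I': uppercase starts at 65: 'I' = 65 + 8 = 73 → 1001001
  '0': digits start at 48: '0' = 48 + 0 = 48 → 110000
  'P': uppercase starts at 65: 'P' = 65 + 15 = 80 → 1010000
  'f': lowercase starts at 97: 'f' = 97 + 5 = 102 → 1100110
= 1001001 110000 1010000 1100110


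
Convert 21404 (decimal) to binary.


Divide by 2 repeatedly:
21404 ÷ 2 = 10702 remainder 0
10702 ÷ 2 = 5351 remainder 0
5351 ÷ 2 = 2675 remainder 1
2675 ÷ 2 = 1337 remainder 1
1337 ÷ 2 = 668 remainder 1
668 ÷ 2 = 334 remainder 0
334 ÷ 2 = 167 remainder 0
167 ÷ 2 = 83 remainder 1
83 ÷ 2 = 41 remainder 1
41 ÷ 2 = 20 remainder 1
20 ÷ 2 = 10 remainder 0
10 ÷ 2 = 5 remainder 0
5 ÷ 2 = 2 remainder 1
2 ÷ 2 = 1 remainder 0
1 ÷ 2 = 0 remainder 1
Reading remainders bottom-up:
= 101001110011100


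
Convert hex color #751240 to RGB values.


Hex: #751240
R = 75₁₆ = 117
G = 12₁₆ = 18
B = 40₁₆ = 64
= RGB(117, 18, 64)


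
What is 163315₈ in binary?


Each octal digit → 3 binary bits:
  1 = 001
  6 = 110
  3 = 011
  3 = 011
  1 = 001
  5 = 101
Concatenate: 001 110 011 011 001 101
= 001110011011001101


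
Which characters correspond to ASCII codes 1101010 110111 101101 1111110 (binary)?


Codes (binary): 1101010 110111 101101 1111110
Per-code ASCII lookup:
  1101010 = 106  (range 97-122: lowercase, 106 - 97 = 9) → 'j'
  110111 = 55  (range 48-57: digits, 55 - 48 = 7) → '7'
  101101 = 45  (special character) → '-'
  1111110 = 126  (special character) → '~'
= 'j7-~'


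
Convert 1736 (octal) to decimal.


Positional values:
Position 0: 6 × 8^0 = 6
Position 1: 3 × 8^1 = 24
Position 2: 7 × 8^2 = 448
Position 3: 1 × 8^3 = 512
Sum = 6 + 24 + 448 + 512
= 990


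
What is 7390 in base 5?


Divide by 5 repeatedly:
7390 ÷ 5 = 1478 remainder 0
1478 ÷ 5 = 295 remainder 3
295 ÷ 5 = 59 remainder 0
59 ÷ 5 = 11 remainder 4
11 ÷ 5 = 2 remainder 1
2 ÷ 5 = 0 remainder 2
Reading remainders bottom-up:
= 214030


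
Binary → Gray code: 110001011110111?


Binary: 110001011110111
Gray code: G = B XOR (B >> 1)
B >> 1 = 011000101111011
110001011110111 XOR 011000101111011:
  1 XOR 0 = 1
  1 XOR 1 = 0
  0 XOR 1 = 1
  0 XOR 0 = 0
  0 XOR 0 = 0
  1 XOR 0 = 1
  0 XOR 1 = 1
  1 XOR 0 = 1
  1 XOR 1 = 0
  1 XOR 1 = 0
  1 XOR 1 = 0
  0 XOR 1 = 1
  1 XOR 0 = 1
  1 XOR 1 = 0
  1 XOR 1 = 0
= 101001110001100


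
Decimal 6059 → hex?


Divide by 16 repeatedly:
6059 ÷ 16 = 378 remainder 11 (B)
378 ÷ 16 = 23 remainder 10 (A)
23 ÷ 16 = 1 remainder 7 (7)
1 ÷ 16 = 0 remainder 1 (1)
Reading remainders bottom-up:
= 0x17AB


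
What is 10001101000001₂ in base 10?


Positional values:
Bit 0: 1 × 2^0 = 1
Bit 6: 1 × 2^6 = 64
Bit 8: 1 × 2^8 = 256
Bit 9: 1 × 2^9 = 512
Bit 13: 1 × 2^13 = 8192
Sum = 1 + 64 + 256 + 512 + 8192
= 9025


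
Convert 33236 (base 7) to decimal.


Positional values (base 7):
  6 × 7^0 = 6 × 1 = 6
  3 × 7^1 = 3 × 7 = 21
  2 × 7^2 = 2 × 49 = 98
  3 × 7^3 = 3 × 343 = 1029
  3 × 7^4 = 3 × 2401 = 7203
Sum = 6 + 21 + 98 + 1029 + 7203
= 8357


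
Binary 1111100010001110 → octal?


Group into 3-bit groups: 001111100010001110
  001 = 1
  111 = 7
  100 = 4
  010 = 2
  001 = 1
  110 = 6
= 0o174216


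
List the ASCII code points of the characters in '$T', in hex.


String: '$T'  (2 characters)
Per-character ASCII lookup:
  '$': special character: '$' = 36 → 0x24
  'T': uppercase starts at 65: 'T' = 65 + 19 = 84 → 0x54
= 0x24 0x54


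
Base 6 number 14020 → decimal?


Positional values (base 6):
  0 × 6^0 = 0 × 1 = 0
  2 × 6^1 = 2 × 6 = 12
  0 × 6^2 = 0 × 36 = 0
  4 × 6^3 = 4 × 216 = 864
  1 × 6^4 = 1 × 1296 = 1296
Sum = 0 + 12 + 0 + 864 + 1296
= 2172


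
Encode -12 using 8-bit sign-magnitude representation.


Sign bit: 1 (negative)
Magnitude: 12 = 0001100
= 10001100


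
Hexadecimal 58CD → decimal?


Positional values:
Position 0: D × 16^0 = 13 × 1 = 13
Position 1: C × 16^1 = 12 × 16 = 192
Position 2: 8 × 16^2 = 8 × 256 = 2048
Position 3: 5 × 16^3 = 5 × 4096 = 20480
Sum = 13 + 192 + 2048 + 20480
= 22733


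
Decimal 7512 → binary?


Divide by 2 repeatedly:
7512 ÷ 2 = 3756 remainder 0
3756 ÷ 2 = 1878 remainder 0
1878 ÷ 2 = 939 remainder 0
939 ÷ 2 = 469 remainder 1
469 ÷ 2 = 234 remainder 1
234 ÷ 2 = 117 remainder 0
117 ÷ 2 = 58 remainder 1
58 ÷ 2 = 29 remainder 0
29 ÷ 2 = 14 remainder 1
14 ÷ 2 = 7 remainder 0
7 ÷ 2 = 3 remainder 1
3 ÷ 2 = 1 remainder 1
1 ÷ 2 = 0 remainder 1
Reading remainders bottom-up:
= 1110101011000


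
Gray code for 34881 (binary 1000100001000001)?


Binary: 1000100001000001
Gray code: G = B XOR (B >> 1)
B >> 1 = 0100010000100000
1000100001000001 XOR 0100010000100000:
  1 XOR 0 = 1
  0 XOR 1 = 1
  0 XOR 0 = 0
  0 XOR 0 = 0
  1 XOR 0 = 1
  0 XOR 1 = 1
  0 XOR 0 = 0
  0 XOR 0 = 0
  0 XOR 0 = 0
  1 XOR 0 = 1
  0 XOR 1 = 1
  0 XOR 0 = 0
  0 XOR 0 = 0
  0 XOR 0 = 0
  0 XOR 0 = 0
  1 XOR 0 = 1
= 1100110001100001


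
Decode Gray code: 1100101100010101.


Gray code: 1100101100010101
MSB stays the same: 1
Each subsequent bit = prev_binary XOR current_gray:
  B[1] = 1 XOR 1 = 0
  B[2] = 0 XOR 0 = 0
  B[3] = 0 XOR 0 = 0
  B[4] = 0 XOR 1 = 1
  B[5] = 1 XOR 0 = 1
  B[6] = 1 XOR 1 = 0
  B[7] = 0 XOR 1 = 1
  B[8] = 1 XOR 0 = 1
  B[9] = 1 XOR 0 = 1
  B[10] = 1 XOR 0 = 1
  B[11] = 1 XOR 1 = 0
  B[12] = 0 XOR 0 = 0
  B[13] = 0 XOR 1 = 1
  B[14] = 1 XOR 0 = 1
  B[15] = 1 XOR 1 = 0
= 1000110111100110 (36326 decimal)


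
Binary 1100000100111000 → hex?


Group into 4-bit nibbles: 1100000100111000
  1100 = C
  0001 = 1
  0011 = 3
  1000 = 8
= 0xC138


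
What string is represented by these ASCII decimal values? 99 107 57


Codes (decimal): 99 107 57
Per-code ASCII lookup:
  99  (range 97-122: lowercase, 99 - 97 = 2) → 'c'
  107  (range 97-122: lowercase, 107 - 97 = 10) → 'k'
  57  (range 48-57: digits, 57 - 48 = 9) → '9'
= 'ck9'


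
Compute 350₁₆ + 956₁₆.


Align and add column by column (LSB to MSB, each column mod 16 with carry):
  0350
+ 0956
  ----
  col 0: 0(0) + 6(6) + 0 (carry in) = 6 → 6(6), carry out 0
  col 1: 5(5) + 5(5) + 0 (carry in) = 10 → A(10), carry out 0
  col 2: 3(3) + 9(9) + 0 (carry in) = 12 → C(12), carry out 0
  col 3: 0(0) + 0(0) + 0 (carry in) = 0 → 0(0), carry out 0
Reading digits MSB→LSB: 0CA6
Strip leading zeros: CA6
= 0xCA6


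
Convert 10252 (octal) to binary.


Each octal digit → 3 binary bits:
  1 = 001
  0 = 000
  2 = 010
  5 = 101
  2 = 010
Concatenate: 001 000 010 101 010
= 001000010101010


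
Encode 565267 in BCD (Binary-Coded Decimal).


Each digit → 4-bit binary:
  5 → 0101
  6 → 0110
  5 → 0101
  2 → 0010
  6 → 0110
  7 → 0111
= 0101 0110 0101 0010 0110 0111


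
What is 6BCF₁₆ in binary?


Each hex digit → 4 binary bits:
  6 = 0110
  B = 1011
  C = 1100
  F = 1111
Concatenate: 0110 1011 1100 1111
= 0110101111001111


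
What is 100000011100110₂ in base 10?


Positional values:
Bit 1: 1 × 2^1 = 2
Bit 2: 1 × 2^2 = 4
Bit 5: 1 × 2^5 = 32
Bit 6: 1 × 2^6 = 64
Bit 7: 1 × 2^7 = 128
Bit 14: 1 × 2^14 = 16384
Sum = 2 + 4 + 32 + 64 + 128 + 16384
= 16614


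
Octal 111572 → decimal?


Positional values:
Position 0: 2 × 8^0 = 2
Position 1: 7 × 8^1 = 56
Position 2: 5 × 8^2 = 320
Position 3: 1 × 8^3 = 512
Position 4: 1 × 8^4 = 4096
Position 5: 1 × 8^5 = 32768
Sum = 2 + 56 + 320 + 512 + 4096 + 32768
= 37754


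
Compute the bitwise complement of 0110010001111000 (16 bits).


Original: 0110010001111000
Invert all bits:
  bit 0: 0 → 1
  bit 1: 1 → 0
  bit 2: 1 → 0
  bit 3: 0 → 1
  bit 4: 0 → 1
  bit 5: 1 → 0
  bit 6: 0 → 1
  bit 7: 0 → 1
  bit 8: 0 → 1
  bit 9: 1 → 0
  bit 10: 1 → 0
  bit 11: 1 → 0
  bit 12: 1 → 0
  bit 13: 0 → 1
  bit 14: 0 → 1
  bit 15: 0 → 1
= 1001101110000111


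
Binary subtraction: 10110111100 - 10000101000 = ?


Align and subtract column by column (LSB to MSB, borrowing when needed):
  10110111100
- 10000101000
  -----------
  col 0: (0 - 0 borrow-in) - 0 → 0 - 0 = 0, borrow out 0
  col 1: (0 - 0 borrow-in) - 0 → 0 - 0 = 0, borrow out 0
  col 2: (1 - 0 borrow-in) - 0 → 1 - 0 = 1, borrow out 0
  col 3: (1 - 0 borrow-in) - 1 → 1 - 1 = 0, borrow out 0
  col 4: (1 - 0 borrow-in) - 0 → 1 - 0 = 1, borrow out 0
  col 5: (1 - 0 borrow-in) - 1 → 1 - 1 = 0, borrow out 0
  col 6: (0 - 0 borrow-in) - 0 → 0 - 0 = 0, borrow out 0
  col 7: (1 - 0 borrow-in) - 0 → 1 - 0 = 1, borrow out 0
  col 8: (1 - 0 borrow-in) - 0 → 1 - 0 = 1, borrow out 0
  col 9: (0 - 0 borrow-in) - 0 → 0 - 0 = 0, borrow out 0
  col 10: (1 - 0 borrow-in) - 1 → 1 - 1 = 0, borrow out 0
Reading bits MSB→LSB: 00110010100
Strip leading zeros: 110010100
= 110010100


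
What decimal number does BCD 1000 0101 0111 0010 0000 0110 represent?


Each 4-bit group → digit:
  1000 → 8
  0101 → 5
  0111 → 7
  0010 → 2
  0000 → 0
  0110 → 6
= 857206


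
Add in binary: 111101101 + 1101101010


Align and add column by column (LSB to MSB, carry propagating):
  00111101101
+ 01101101010
  -----------
  col 0: 1 + 0 + 0 (carry in) = 1 → bit 1, carry out 0
  col 1: 0 + 1 + 0 (carry in) = 1 → bit 1, carry out 0
  col 2: 1 + 0 + 0 (carry in) = 1 → bit 1, carry out 0
  col 3: 1 + 1 + 0 (carry in) = 2 → bit 0, carry out 1
  col 4: 0 + 0 + 1 (carry in) = 1 → bit 1, carry out 0
  col 5: 1 + 1 + 0 (carry in) = 2 → bit 0, carry out 1
  col 6: 1 + 1 + 1 (carry in) = 3 → bit 1, carry out 1
  col 7: 1 + 0 + 1 (carry in) = 2 → bit 0, carry out 1
  col 8: 1 + 1 + 1 (carry in) = 3 → bit 1, carry out 1
  col 9: 0 + 1 + 1 (carry in) = 2 → bit 0, carry out 1
  col 10: 0 + 0 + 1 (carry in) = 1 → bit 1, carry out 0
Reading bits MSB→LSB: 10101010111
Strip leading zeros: 10101010111
= 10101010111


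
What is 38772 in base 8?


Divide by 8 repeatedly:
38772 ÷ 8 = 4846 remainder 4
4846 ÷ 8 = 605 remainder 6
605 ÷ 8 = 75 remainder 5
75 ÷ 8 = 9 remainder 3
9 ÷ 8 = 1 remainder 1
1 ÷ 8 = 0 remainder 1
Reading remainders bottom-up:
= 0o113564


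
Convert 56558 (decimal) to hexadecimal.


Divide by 16 repeatedly:
56558 ÷ 16 = 3534 remainder 14 (E)
3534 ÷ 16 = 220 remainder 14 (E)
220 ÷ 16 = 13 remainder 12 (C)
13 ÷ 16 = 0 remainder 13 (D)
Reading remainders bottom-up:
= 0xDCEE


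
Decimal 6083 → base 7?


Divide by 7 repeatedly:
6083 ÷ 7 = 869 remainder 0
869 ÷ 7 = 124 remainder 1
124 ÷ 7 = 17 remainder 5
17 ÷ 7 = 2 remainder 3
2 ÷ 7 = 0 remainder 2
Reading remainders bottom-up:
= 23510


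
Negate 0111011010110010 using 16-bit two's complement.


Original: 0111011010110010
Step 1 - Invert all bits: 1000100101001101
Step 2 - Add 1: 1000100101001101 + 1
= 1000100101001110 (represents -30386)


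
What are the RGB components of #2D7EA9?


Hex: #2D7EA9
R = 2D₁₆ = 45
G = 7E₁₆ = 126
B = A9₁₆ = 169
= RGB(45, 126, 169)


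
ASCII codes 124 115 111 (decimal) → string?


Codes (decimal): 124 115 111
Per-code ASCII lookup:
  124  (special character) → '|'
  115  (range 97-122: lowercase, 115 - 97 = 18) → 's'
  111  (range 97-122: lowercase, 111 - 97 = 14) → 'o'
= '|so'


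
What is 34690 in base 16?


Divide by 16 repeatedly:
34690 ÷ 16 = 2168 remainder 2 (2)
2168 ÷ 16 = 135 remainder 8 (8)
135 ÷ 16 = 8 remainder 7 (7)
8 ÷ 16 = 0 remainder 8 (8)
Reading remainders bottom-up:
= 0x8782


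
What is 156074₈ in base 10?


Positional values:
Position 0: 4 × 8^0 = 4
Position 1: 7 × 8^1 = 56
Position 2: 0 × 8^2 = 0
Position 3: 6 × 8^3 = 3072
Position 4: 5 × 8^4 = 20480
Position 5: 1 × 8^5 = 32768
Sum = 4 + 56 + 0 + 3072 + 20480 + 32768
= 56380


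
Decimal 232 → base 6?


Divide by 6 repeatedly:
232 ÷ 6 = 38 remainder 4
38 ÷ 6 = 6 remainder 2
6 ÷ 6 = 1 remainder 0
1 ÷ 6 = 0 remainder 1
Reading remainders bottom-up:
= 1024


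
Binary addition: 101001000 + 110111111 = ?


Align and add column by column (LSB to MSB, carry propagating):
  0101001000
+ 0110111111
  ----------
  col 0: 0 + 1 + 0 (carry in) = 1 → bit 1, carry out 0
  col 1: 0 + 1 + 0 (carry in) = 1 → bit 1, carry out 0
  col 2: 0 + 1 + 0 (carry in) = 1 → bit 1, carry out 0
  col 3: 1 + 1 + 0 (carry in) = 2 → bit 0, carry out 1
  col 4: 0 + 1 + 1 (carry in) = 2 → bit 0, carry out 1
  col 5: 0 + 1 + 1 (carry in) = 2 → bit 0, carry out 1
  col 6: 1 + 0 + 1 (carry in) = 2 → bit 0, carry out 1
  col 7: 0 + 1 + 1 (carry in) = 2 → bit 0, carry out 1
  col 8: 1 + 1 + 1 (carry in) = 3 → bit 1, carry out 1
  col 9: 0 + 0 + 1 (carry in) = 1 → bit 1, carry out 0
Reading bits MSB→LSB: 1100000111
Strip leading zeros: 1100000111
= 1100000111


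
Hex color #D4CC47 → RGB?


Hex: #D4CC47
R = D4₁₆ = 212
G = CC₁₆ = 204
B = 47₁₆ = 71
= RGB(212, 204, 71)


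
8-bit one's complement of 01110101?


Original: 01110101
Invert all bits:
  bit 0: 0 → 1
  bit 1: 1 → 0
  bit 2: 1 → 0
  bit 3: 1 → 0
  bit 4: 0 → 1
  bit 5: 1 → 0
  bit 6: 0 → 1
  bit 7: 1 → 0
= 10001010


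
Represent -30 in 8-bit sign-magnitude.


Sign bit: 1 (negative)
Magnitude: 30 = 0011110
= 10011110


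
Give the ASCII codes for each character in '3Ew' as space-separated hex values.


String: '3Ew'  (3 characters)
Per-character ASCII lookup:
  '3': digits start at 48: '3' = 48 + 3 = 51 → 0x33
  'E': uppercase starts at 65: 'E' = 65 + 4 = 69 → 0x45
  'w': lowercase starts at 97: 'w' = 97 + 22 = 119 → 0x77
= 0x33 0x45 0x77


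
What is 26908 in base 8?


Divide by 8 repeatedly:
26908 ÷ 8 = 3363 remainder 4
3363 ÷ 8 = 420 remainder 3
420 ÷ 8 = 52 remainder 4
52 ÷ 8 = 6 remainder 4
6 ÷ 8 = 0 remainder 6
Reading remainders bottom-up:
= 0o64434


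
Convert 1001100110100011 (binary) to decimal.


Positional values:
Bit 0: 1 × 2^0 = 1
Bit 1: 1 × 2^1 = 2
Bit 5: 1 × 2^5 = 32
Bit 7: 1 × 2^7 = 128
Bit 8: 1 × 2^8 = 256
Bit 11: 1 × 2^11 = 2048
Bit 12: 1 × 2^12 = 4096
Bit 15: 1 × 2^15 = 32768
Sum = 1 + 2 + 32 + 128 + 256 + 2048 + 4096 + 32768
= 39331


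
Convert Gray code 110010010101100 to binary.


Gray code: 110010010101100
MSB stays the same: 1
Each subsequent bit = prev_binary XOR current_gray:
  B[1] = 1 XOR 1 = 0
  B[2] = 0 XOR 0 = 0
  B[3] = 0 XOR 0 = 0
  B[4] = 0 XOR 1 = 1
  B[5] = 1 XOR 0 = 1
  B[6] = 1 XOR 0 = 1
  B[7] = 1 XOR 1 = 0
  B[8] = 0 XOR 0 = 0
  B[9] = 0 XOR 1 = 1
  B[10] = 1 XOR 0 = 1
  B[11] = 1 XOR 1 = 0
  B[12] = 0 XOR 1 = 1
  B[13] = 1 XOR 0 = 1
  B[14] = 1 XOR 0 = 1
= 100011100110111 (18231 decimal)


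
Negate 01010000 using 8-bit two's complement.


Original: 01010000
Step 1 - Invert all bits: 10101111
Step 2 - Add 1: 10101111 + 1
= 10110000 (represents -80)


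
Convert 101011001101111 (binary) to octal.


Group into 3-bit groups: 101011001101111
  101 = 5
  011 = 3
  001 = 1
  101 = 5
  111 = 7
= 0o53157


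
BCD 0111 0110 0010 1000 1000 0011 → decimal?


Each 4-bit group → digit:
  0111 → 7
  0110 → 6
  0010 → 2
  1000 → 8
  1000 → 8
  0011 → 3
= 762883


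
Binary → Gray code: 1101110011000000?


Binary: 1101110011000000
Gray code: G = B XOR (B >> 1)
B >> 1 = 0110111001100000
1101110011000000 XOR 0110111001100000:
  1 XOR 0 = 1
  1 XOR 1 = 0
  0 XOR 1 = 1
  1 XOR 0 = 1
  1 XOR 1 = 0
  1 XOR 1 = 0
  0 XOR 1 = 1
  0 XOR 0 = 0
  1 XOR 0 = 1
  1 XOR 1 = 0
  0 XOR 1 = 1
  0 XOR 0 = 0
  0 XOR 0 = 0
  0 XOR 0 = 0
  0 XOR 0 = 0
  0 XOR 0 = 0
= 1011001010100000


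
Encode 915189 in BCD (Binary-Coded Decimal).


Each digit → 4-bit binary:
  9 → 1001
  1 → 0001
  5 → 0101
  1 → 0001
  8 → 1000
  9 → 1001
= 1001 0001 0101 0001 1000 1001


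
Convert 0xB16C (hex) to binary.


Each hex digit → 4 binary bits:
  B = 1011
  1 = 0001
  6 = 0110
  C = 1100
Concatenate: 1011 0001 0110 1100
= 1011000101101100


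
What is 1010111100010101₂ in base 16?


Group into 4-bit nibbles: 1010111100010101
  1010 = A
  1111 = F
  0001 = 1
  0101 = 5
= 0xAF15


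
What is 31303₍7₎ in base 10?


Positional values (base 7):
  3 × 7^0 = 3 × 1 = 3
  0 × 7^1 = 0 × 7 = 0
  3 × 7^2 = 3 × 49 = 147
  1 × 7^3 = 1 × 343 = 343
  3 × 7^4 = 3 × 2401 = 7203
Sum = 3 + 0 + 147 + 343 + 7203
= 7696


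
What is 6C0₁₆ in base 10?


Positional values:
Position 0: 0 × 16^0 = 0 × 1 = 0
Position 1: C × 16^1 = 12 × 16 = 192
Position 2: 6 × 16^2 = 6 × 256 = 1536
Sum = 0 + 192 + 1536
= 1728


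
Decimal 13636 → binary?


Divide by 2 repeatedly:
13636 ÷ 2 = 6818 remainder 0
6818 ÷ 2 = 3409 remainder 0
3409 ÷ 2 = 1704 remainder 1
1704 ÷ 2 = 852 remainder 0
852 ÷ 2 = 426 remainder 0
426 ÷ 2 = 213 remainder 0
213 ÷ 2 = 106 remainder 1
106 ÷ 2 = 53 remainder 0
53 ÷ 2 = 26 remainder 1
26 ÷ 2 = 13 remainder 0
13 ÷ 2 = 6 remainder 1
6 ÷ 2 = 3 remainder 0
3 ÷ 2 = 1 remainder 1
1 ÷ 2 = 0 remainder 1
Reading remainders bottom-up:
= 11010101000100


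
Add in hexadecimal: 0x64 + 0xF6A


Align and add column by column (LSB to MSB, each column mod 16 with carry):
  0064
+ 0F6A
  ----
  col 0: 4(4) + A(10) + 0 (carry in) = 14 → E(14), carry out 0
  col 1: 6(6) + 6(6) + 0 (carry in) = 12 → C(12), carry out 0
  col 2: 0(0) + F(15) + 0 (carry in) = 15 → F(15), carry out 0
  col 3: 0(0) + 0(0) + 0 (carry in) = 0 → 0(0), carry out 0
Reading digits MSB→LSB: 0FCE
Strip leading zeros: FCE
= 0xFCE


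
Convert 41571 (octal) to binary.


Each octal digit → 3 binary bits:
  4 = 100
  1 = 001
  5 = 101
  7 = 111
  1 = 001
Concatenate: 100 001 101 111 001
= 100001101111001


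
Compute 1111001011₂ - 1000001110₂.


Align and subtract column by column (LSB to MSB, borrowing when needed):
  1111001011
- 1000001110
  ----------
  col 0: (1 - 0 borrow-in) - 0 → 1 - 0 = 1, borrow out 0
  col 1: (1 - 0 borrow-in) - 1 → 1 - 1 = 0, borrow out 0
  col 2: (0 - 0 borrow-in) - 1 → borrow from next column: (0+2) - 1 = 1, borrow out 1
  col 3: (1 - 1 borrow-in) - 1 → borrow from next column: (0+2) - 1 = 1, borrow out 1
  col 4: (0 - 1 borrow-in) - 0 → borrow from next column: (-1+2) - 0 = 1, borrow out 1
  col 5: (0 - 1 borrow-in) - 0 → borrow from next column: (-1+2) - 0 = 1, borrow out 1
  col 6: (1 - 1 borrow-in) - 0 → 0 - 0 = 0, borrow out 0
  col 7: (1 - 0 borrow-in) - 0 → 1 - 0 = 1, borrow out 0
  col 8: (1 - 0 borrow-in) - 0 → 1 - 0 = 1, borrow out 0
  col 9: (1 - 0 borrow-in) - 1 → 1 - 1 = 0, borrow out 0
Reading bits MSB→LSB: 0110111101
Strip leading zeros: 110111101
= 110111101


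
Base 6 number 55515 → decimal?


Positional values (base 6):
  5 × 6^0 = 5 × 1 = 5
  1 × 6^1 = 1 × 6 = 6
  5 × 6^2 = 5 × 36 = 180
  5 × 6^3 = 5 × 216 = 1080
  5 × 6^4 = 5 × 1296 = 6480
Sum = 5 + 6 + 180 + 1080 + 6480
= 7751


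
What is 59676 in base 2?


Divide by 2 repeatedly:
59676 ÷ 2 = 29838 remainder 0
29838 ÷ 2 = 14919 remainder 0
14919 ÷ 2 = 7459 remainder 1
7459 ÷ 2 = 3729 remainder 1
3729 ÷ 2 = 1864 remainder 1
1864 ÷ 2 = 932 remainder 0
932 ÷ 2 = 466 remainder 0
466 ÷ 2 = 233 remainder 0
233 ÷ 2 = 116 remainder 1
116 ÷ 2 = 58 remainder 0
58 ÷ 2 = 29 remainder 0
29 ÷ 2 = 14 remainder 1
14 ÷ 2 = 7 remainder 0
7 ÷ 2 = 3 remainder 1
3 ÷ 2 = 1 remainder 1
1 ÷ 2 = 0 remainder 1
Reading remainders bottom-up:
= 1110100100011100


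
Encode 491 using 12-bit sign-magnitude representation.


Sign bit: 0 (positive)
Magnitude: 491 = 00111101011
= 000111101011


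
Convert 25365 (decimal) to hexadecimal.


Divide by 16 repeatedly:
25365 ÷ 16 = 1585 remainder 5 (5)
1585 ÷ 16 = 99 remainder 1 (1)
99 ÷ 16 = 6 remainder 3 (3)
6 ÷ 16 = 0 remainder 6 (6)
Reading remainders bottom-up:
= 0x6315


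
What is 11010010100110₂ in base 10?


Positional values:
Bit 1: 1 × 2^1 = 2
Bit 2: 1 × 2^2 = 4
Bit 5: 1 × 2^5 = 32
Bit 7: 1 × 2^7 = 128
Bit 10: 1 × 2^10 = 1024
Bit 12: 1 × 2^12 = 4096
Bit 13: 1 × 2^13 = 8192
Sum = 2 + 4 + 32 + 128 + 1024 + 4096 + 8192
= 13478


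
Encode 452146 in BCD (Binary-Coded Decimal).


Each digit → 4-bit binary:
  4 → 0100
  5 → 0101
  2 → 0010
  1 → 0001
  4 → 0100
  6 → 0110
= 0100 0101 0010 0001 0100 0110


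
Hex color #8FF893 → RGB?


Hex: #8FF893
R = 8F₁₆ = 143
G = F8₁₆ = 248
B = 93₁₆ = 147
= RGB(143, 248, 147)


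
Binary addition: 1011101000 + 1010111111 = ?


Align and add column by column (LSB to MSB, carry propagating):
  01011101000
+ 01010111111
  -----------
  col 0: 0 + 1 + 0 (carry in) = 1 → bit 1, carry out 0
  col 1: 0 + 1 + 0 (carry in) = 1 → bit 1, carry out 0
  col 2: 0 + 1 + 0 (carry in) = 1 → bit 1, carry out 0
  col 3: 1 + 1 + 0 (carry in) = 2 → bit 0, carry out 1
  col 4: 0 + 1 + 1 (carry in) = 2 → bit 0, carry out 1
  col 5: 1 + 1 + 1 (carry in) = 3 → bit 1, carry out 1
  col 6: 1 + 0 + 1 (carry in) = 2 → bit 0, carry out 1
  col 7: 1 + 1 + 1 (carry in) = 3 → bit 1, carry out 1
  col 8: 0 + 0 + 1 (carry in) = 1 → bit 1, carry out 0
  col 9: 1 + 1 + 0 (carry in) = 2 → bit 0, carry out 1
  col 10: 0 + 0 + 1 (carry in) = 1 → bit 1, carry out 0
Reading bits MSB→LSB: 10110100111
Strip leading zeros: 10110100111
= 10110100111


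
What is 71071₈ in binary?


Each octal digit → 3 binary bits:
  7 = 111
  1 = 001
  0 = 000
  7 = 111
  1 = 001
Concatenate: 111 001 000 111 001
= 111001000111001


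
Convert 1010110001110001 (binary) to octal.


Group into 3-bit groups: 001010110001110001
  001 = 1
  010 = 2
  110 = 6
  001 = 1
  110 = 6
  001 = 1
= 0o126161


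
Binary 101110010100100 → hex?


Group into 4-bit nibbles: 0101110010100100
  0101 = 5
  1100 = C
  1010 = A
  0100 = 4
= 0x5CA4


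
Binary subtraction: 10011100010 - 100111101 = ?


Align and subtract column by column (LSB to MSB, borrowing when needed):
  10011100010
- 00100111101
  -----------
  col 0: (0 - 0 borrow-in) - 1 → borrow from next column: (0+2) - 1 = 1, borrow out 1
  col 1: (1 - 1 borrow-in) - 0 → 0 - 0 = 0, borrow out 0
  col 2: (0 - 0 borrow-in) - 1 → borrow from next column: (0+2) - 1 = 1, borrow out 1
  col 3: (0 - 1 borrow-in) - 1 → borrow from next column: (-1+2) - 1 = 0, borrow out 1
  col 4: (0 - 1 borrow-in) - 1 → borrow from next column: (-1+2) - 1 = 0, borrow out 1
  col 5: (1 - 1 borrow-in) - 1 → borrow from next column: (0+2) - 1 = 1, borrow out 1
  col 6: (1 - 1 borrow-in) - 0 → 0 - 0 = 0, borrow out 0
  col 7: (1 - 0 borrow-in) - 0 → 1 - 0 = 1, borrow out 0
  col 8: (0 - 0 borrow-in) - 1 → borrow from next column: (0+2) - 1 = 1, borrow out 1
  col 9: (0 - 1 borrow-in) - 0 → borrow from next column: (-1+2) - 0 = 1, borrow out 1
  col 10: (1 - 1 borrow-in) - 0 → 0 - 0 = 0, borrow out 0
Reading bits MSB→LSB: 01110100101
Strip leading zeros: 1110100101
= 1110100101
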